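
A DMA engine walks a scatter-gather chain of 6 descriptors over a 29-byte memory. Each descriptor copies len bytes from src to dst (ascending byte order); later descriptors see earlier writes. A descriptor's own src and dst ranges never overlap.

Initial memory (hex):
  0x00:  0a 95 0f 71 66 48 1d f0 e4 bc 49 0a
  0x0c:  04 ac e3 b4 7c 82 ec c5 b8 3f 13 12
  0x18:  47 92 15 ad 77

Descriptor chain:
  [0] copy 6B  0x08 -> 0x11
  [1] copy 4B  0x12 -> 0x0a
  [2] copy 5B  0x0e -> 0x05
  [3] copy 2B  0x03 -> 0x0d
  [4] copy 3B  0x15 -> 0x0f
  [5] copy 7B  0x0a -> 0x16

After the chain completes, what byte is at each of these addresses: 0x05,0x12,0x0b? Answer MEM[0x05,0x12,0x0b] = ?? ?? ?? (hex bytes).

MEM[0x05,0x12,0x0b] = e3 bc 49

[0] 0x08->0x11 len=6 : e4 bc 49 0a 04 ac
[1] 0x12->0x0a len=4 : bc 49 0a 04
[2] 0x0e->0x05 len=5 : e3 b4 7c e4 bc
[3] 0x03->0x0d len=2 : 71 66
[4] 0x15->0x0f len=3 : 04 ac 12
[5] 0x0a->0x16 len=7 : bc 49 0a 71 66 04 ac
query mem[0x05]=0xe3, mem[0x12]=0xbc, mem[0x0b]=0x49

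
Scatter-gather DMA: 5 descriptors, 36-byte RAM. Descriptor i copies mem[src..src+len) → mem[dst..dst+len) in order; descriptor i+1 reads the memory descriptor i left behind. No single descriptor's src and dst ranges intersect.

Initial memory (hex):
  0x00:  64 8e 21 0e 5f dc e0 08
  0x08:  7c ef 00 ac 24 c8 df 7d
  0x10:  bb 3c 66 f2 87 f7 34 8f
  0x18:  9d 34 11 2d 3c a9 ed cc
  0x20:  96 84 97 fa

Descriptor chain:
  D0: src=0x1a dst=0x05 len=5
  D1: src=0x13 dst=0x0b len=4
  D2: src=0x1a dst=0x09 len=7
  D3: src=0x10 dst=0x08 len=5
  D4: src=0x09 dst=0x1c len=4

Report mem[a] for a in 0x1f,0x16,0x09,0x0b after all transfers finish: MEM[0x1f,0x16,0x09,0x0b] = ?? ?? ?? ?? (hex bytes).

[0] 0x1a->0x05 len=5 : 11 2d 3c a9 ed
[1] 0x13->0x0b len=4 : f2 87 f7 34
[2] 0x1a->0x09 len=7 : 11 2d 3c a9 ed cc 96
[3] 0x10->0x08 len=5 : bb 3c 66 f2 87
[4] 0x09->0x1c len=4 : 3c 66 f2 87
query mem[0x1f]=0x87, mem[0x16]=0x34, mem[0x09]=0x3c, mem[0x0b]=0xf2

MEM[0x1f,0x16,0x09,0x0b] = 87 34 3c f2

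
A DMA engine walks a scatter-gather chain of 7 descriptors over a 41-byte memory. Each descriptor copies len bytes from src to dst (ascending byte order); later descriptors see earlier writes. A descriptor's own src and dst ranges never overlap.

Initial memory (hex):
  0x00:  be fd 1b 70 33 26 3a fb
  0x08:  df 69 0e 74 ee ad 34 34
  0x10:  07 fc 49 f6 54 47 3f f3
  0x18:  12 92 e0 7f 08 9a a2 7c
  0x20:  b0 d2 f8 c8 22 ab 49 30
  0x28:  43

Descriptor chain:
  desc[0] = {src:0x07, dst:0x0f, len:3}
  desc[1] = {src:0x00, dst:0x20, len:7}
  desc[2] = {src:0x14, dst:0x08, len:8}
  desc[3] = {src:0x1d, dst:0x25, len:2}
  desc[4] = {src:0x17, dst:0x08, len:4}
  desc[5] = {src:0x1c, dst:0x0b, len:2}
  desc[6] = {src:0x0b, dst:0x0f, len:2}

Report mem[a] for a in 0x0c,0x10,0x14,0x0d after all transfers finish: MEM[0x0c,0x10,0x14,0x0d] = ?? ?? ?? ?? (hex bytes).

[0] 0x07->0x0f len=3 : fb df 69
[1] 0x00->0x20 len=7 : be fd 1b 70 33 26 3a
[2] 0x14->0x08 len=8 : 54 47 3f f3 12 92 e0 7f
[3] 0x1d->0x25 len=2 : 9a a2
[4] 0x17->0x08 len=4 : f3 12 92 e0
[5] 0x1c->0x0b len=2 : 08 9a
[6] 0x0b->0x0f len=2 : 08 9a
query mem[0x0c]=0x9a, mem[0x10]=0x9a, mem[0x14]=0x54, mem[0x0d]=0x92

MEM[0x0c,0x10,0x14,0x0d] = 9a 9a 54 92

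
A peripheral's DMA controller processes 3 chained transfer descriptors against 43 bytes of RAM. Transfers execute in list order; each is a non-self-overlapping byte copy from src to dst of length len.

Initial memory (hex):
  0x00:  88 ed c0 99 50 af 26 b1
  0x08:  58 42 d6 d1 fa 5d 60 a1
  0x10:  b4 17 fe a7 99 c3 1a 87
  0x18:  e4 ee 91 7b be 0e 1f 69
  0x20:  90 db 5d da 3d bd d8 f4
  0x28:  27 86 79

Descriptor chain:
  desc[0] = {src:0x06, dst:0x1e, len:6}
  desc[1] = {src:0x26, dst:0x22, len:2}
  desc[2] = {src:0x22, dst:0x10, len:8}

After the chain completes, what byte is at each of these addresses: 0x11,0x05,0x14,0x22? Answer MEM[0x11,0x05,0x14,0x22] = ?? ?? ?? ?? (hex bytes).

D0: mem[0x1e..0x23] <- [26 b1 58 42 d6 d1]
D1: mem[0x22..0x23] <- [d8 f4]
D2: mem[0x10..0x17] <- [d8 f4 3d bd d8 f4 27 86]
query mem[0x11]=0xf4, mem[0x05]=0xaf, mem[0x14]=0xd8, mem[0x22]=0xd8

MEM[0x11,0x05,0x14,0x22] = f4 af d8 d8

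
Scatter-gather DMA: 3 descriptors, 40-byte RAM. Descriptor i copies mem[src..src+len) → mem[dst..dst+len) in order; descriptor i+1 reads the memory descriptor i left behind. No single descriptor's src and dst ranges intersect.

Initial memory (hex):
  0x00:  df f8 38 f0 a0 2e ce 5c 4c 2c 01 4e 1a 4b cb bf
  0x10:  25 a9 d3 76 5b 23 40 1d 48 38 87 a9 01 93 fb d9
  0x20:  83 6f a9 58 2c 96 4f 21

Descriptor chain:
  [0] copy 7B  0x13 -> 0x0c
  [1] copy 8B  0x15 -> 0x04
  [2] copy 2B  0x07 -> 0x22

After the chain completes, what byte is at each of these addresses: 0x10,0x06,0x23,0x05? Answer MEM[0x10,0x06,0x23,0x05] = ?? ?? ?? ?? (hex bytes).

#0 dst[0x0c+7] := {0x76,0x5b,0x23,0x40,0x1d,0x48,0x38}
#1 dst[0x04+8] := {0x23,0x40,0x1d,0x48,0x38,0x87,0xa9,0x01}
#2 dst[0x22+2] := {0x48,0x38}
query mem[0x10]=0x1d, mem[0x06]=0x1d, mem[0x23]=0x38, mem[0x05]=0x40

MEM[0x10,0x06,0x23,0x05] = 1d 1d 38 40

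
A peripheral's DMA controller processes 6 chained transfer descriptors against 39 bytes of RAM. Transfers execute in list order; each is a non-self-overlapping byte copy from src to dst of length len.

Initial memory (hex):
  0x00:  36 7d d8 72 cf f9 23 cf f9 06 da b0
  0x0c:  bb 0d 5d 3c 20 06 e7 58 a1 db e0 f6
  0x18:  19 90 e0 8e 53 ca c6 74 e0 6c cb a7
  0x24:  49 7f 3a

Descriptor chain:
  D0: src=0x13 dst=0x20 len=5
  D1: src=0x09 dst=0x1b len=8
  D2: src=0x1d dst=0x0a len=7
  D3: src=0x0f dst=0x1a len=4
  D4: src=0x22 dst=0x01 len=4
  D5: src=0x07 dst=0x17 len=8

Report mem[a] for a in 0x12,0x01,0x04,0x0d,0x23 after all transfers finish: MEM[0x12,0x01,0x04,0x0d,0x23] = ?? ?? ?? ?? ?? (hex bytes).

MEM[0x12,0x01,0x04,0x0d,0x23] = e7 20 7f 5d e0

[0] 0x13->0x20 len=5 : 58 a1 db e0 f6
[1] 0x09->0x1b len=8 : 06 da b0 bb 0d 5d 3c 20
[2] 0x1d->0x0a len=7 : b0 bb 0d 5d 3c 20 e0
[3] 0x0f->0x1a len=4 : 20 e0 06 e7
[4] 0x22->0x01 len=4 : 20 e0 f6 7f
[5] 0x07->0x17 len=8 : cf f9 06 b0 bb 0d 5d 3c
query mem[0x12]=0xe7, mem[0x01]=0x20, mem[0x04]=0x7f, mem[0x0d]=0x5d, mem[0x23]=0xe0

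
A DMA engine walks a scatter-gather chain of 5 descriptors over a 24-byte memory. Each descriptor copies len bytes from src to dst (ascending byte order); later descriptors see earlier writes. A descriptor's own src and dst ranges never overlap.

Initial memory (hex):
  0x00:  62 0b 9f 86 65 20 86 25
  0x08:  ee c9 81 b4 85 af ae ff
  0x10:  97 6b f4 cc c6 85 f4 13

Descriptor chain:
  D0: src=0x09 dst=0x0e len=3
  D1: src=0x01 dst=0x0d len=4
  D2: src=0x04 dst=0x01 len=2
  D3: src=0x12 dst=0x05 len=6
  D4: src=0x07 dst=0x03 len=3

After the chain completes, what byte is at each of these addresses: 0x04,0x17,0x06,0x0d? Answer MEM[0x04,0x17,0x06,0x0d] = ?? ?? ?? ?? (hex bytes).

  after D0: wrote 3B at 0x0e = c981b4
  after D1: wrote 4B at 0x0d = 0b9f8665
  after D2: wrote 2B at 0x01 = 6520
  after D3: wrote 6B at 0x05 = f4ccc685f413
  after D4: wrote 3B at 0x03 = c685f4
query mem[0x04]=0x85, mem[0x17]=0x13, mem[0x06]=0xcc, mem[0x0d]=0x0b

MEM[0x04,0x17,0x06,0x0d] = 85 13 cc 0b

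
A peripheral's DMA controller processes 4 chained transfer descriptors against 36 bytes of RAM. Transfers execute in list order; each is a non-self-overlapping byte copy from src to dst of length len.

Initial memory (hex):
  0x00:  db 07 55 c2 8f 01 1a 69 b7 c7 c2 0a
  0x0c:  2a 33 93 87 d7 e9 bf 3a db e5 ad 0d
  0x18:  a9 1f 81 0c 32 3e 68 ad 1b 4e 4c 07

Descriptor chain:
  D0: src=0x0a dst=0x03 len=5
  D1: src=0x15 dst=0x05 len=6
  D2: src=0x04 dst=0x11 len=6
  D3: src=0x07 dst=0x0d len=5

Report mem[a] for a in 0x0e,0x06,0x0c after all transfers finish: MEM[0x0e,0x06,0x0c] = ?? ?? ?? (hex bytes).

MEM[0x0e,0x06,0x0c] = a9 ad 2a

D0: mem[0x03..0x07] <- [c2 0a 2a 33 93]
D1: mem[0x05..0x0a] <- [e5 ad 0d a9 1f 81]
D2: mem[0x11..0x16] <- [0a e5 ad 0d a9 1f]
D3: mem[0x0d..0x11] <- [0d a9 1f 81 0a]
query mem[0x0e]=0xa9, mem[0x06]=0xad, mem[0x0c]=0x2a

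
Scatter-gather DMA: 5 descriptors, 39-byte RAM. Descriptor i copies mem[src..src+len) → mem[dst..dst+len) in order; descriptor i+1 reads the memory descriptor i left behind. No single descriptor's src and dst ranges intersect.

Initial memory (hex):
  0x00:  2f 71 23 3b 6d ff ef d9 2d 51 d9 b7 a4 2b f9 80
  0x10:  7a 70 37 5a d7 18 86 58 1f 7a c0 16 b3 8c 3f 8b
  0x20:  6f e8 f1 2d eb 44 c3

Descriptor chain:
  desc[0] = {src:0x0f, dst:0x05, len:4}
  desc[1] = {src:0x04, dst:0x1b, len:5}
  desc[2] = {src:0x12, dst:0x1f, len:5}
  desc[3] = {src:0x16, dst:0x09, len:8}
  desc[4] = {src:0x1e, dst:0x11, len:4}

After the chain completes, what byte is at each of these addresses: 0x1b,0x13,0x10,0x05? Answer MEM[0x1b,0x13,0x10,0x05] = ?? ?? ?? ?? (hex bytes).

MEM[0x1b,0x13,0x10,0x05] = 6d 5a 7a 80

#0 dst[0x05+4] := {0x80,0x7a,0x70,0x37}
#1 dst[0x1b+5] := {0x6d,0x80,0x7a,0x70,0x37}
#2 dst[0x1f+5] := {0x37,0x5a,0xd7,0x18,0x86}
#3 dst[0x09+8] := {0x86,0x58,0x1f,0x7a,0xc0,0x6d,0x80,0x7a}
#4 dst[0x11+4] := {0x70,0x37,0x5a,0xd7}
query mem[0x1b]=0x6d, mem[0x13]=0x5a, mem[0x10]=0x7a, mem[0x05]=0x80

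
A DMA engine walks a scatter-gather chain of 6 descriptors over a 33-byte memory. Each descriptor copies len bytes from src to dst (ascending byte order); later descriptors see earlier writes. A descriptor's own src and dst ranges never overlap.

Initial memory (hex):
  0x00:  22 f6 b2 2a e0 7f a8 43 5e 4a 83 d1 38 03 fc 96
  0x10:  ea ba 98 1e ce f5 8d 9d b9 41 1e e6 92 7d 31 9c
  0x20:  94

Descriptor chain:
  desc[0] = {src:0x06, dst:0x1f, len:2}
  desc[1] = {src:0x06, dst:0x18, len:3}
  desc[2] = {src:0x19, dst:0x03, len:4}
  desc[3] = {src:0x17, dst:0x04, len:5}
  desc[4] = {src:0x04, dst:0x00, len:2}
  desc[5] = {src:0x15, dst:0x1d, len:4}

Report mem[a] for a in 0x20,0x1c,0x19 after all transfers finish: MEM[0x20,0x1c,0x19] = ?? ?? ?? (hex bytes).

MEM[0x20,0x1c,0x19] = a8 92 43

D0: mem[0x1f..0x20] <- [a8 43]
D1: mem[0x18..0x1a] <- [a8 43 5e]
D2: mem[0x03..0x06] <- [43 5e e6 92]
D3: mem[0x04..0x08] <- [9d a8 43 5e e6]
D4: mem[0x00..0x01] <- [9d a8]
D5: mem[0x1d..0x20] <- [f5 8d 9d a8]
query mem[0x20]=0xa8, mem[0x1c]=0x92, mem[0x19]=0x43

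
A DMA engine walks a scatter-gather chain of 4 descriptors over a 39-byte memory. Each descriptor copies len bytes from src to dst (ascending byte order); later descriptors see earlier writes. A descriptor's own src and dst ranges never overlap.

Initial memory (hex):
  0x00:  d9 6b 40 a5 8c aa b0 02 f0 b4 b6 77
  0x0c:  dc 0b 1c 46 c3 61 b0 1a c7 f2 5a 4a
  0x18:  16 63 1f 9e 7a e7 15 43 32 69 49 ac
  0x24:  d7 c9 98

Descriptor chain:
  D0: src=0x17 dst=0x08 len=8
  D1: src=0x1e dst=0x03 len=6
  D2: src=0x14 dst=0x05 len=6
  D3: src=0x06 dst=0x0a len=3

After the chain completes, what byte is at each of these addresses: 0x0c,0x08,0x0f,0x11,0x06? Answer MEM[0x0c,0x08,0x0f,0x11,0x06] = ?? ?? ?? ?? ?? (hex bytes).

MEM[0x0c,0x08,0x0f,0x11,0x06] = 4a 4a 15 61 f2

#0 dst[0x08+8] := {0x4a,0x16,0x63,0x1f,0x9e,0x7a,0xe7,0x15}
#1 dst[0x03+6] := {0x15,0x43,0x32,0x69,0x49,0xac}
#2 dst[0x05+6] := {0xc7,0xf2,0x5a,0x4a,0x16,0x63}
#3 dst[0x0a+3] := {0xf2,0x5a,0x4a}
query mem[0x0c]=0x4a, mem[0x08]=0x4a, mem[0x0f]=0x15, mem[0x11]=0x61, mem[0x06]=0xf2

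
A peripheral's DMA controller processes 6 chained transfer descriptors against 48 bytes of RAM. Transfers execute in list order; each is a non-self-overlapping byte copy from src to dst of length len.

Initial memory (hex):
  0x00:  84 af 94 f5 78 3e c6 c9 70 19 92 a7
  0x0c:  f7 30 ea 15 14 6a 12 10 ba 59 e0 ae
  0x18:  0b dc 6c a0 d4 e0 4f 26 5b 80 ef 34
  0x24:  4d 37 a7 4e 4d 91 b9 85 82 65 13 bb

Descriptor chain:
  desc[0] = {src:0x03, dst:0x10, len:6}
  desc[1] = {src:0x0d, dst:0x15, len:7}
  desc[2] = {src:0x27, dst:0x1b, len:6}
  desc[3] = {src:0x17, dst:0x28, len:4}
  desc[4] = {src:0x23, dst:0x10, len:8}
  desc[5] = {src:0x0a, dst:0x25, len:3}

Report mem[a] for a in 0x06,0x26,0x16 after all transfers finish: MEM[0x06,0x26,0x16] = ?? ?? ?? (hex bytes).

D0: mem[0x10..0x15] <- [f5 78 3e c6 c9 70]
D1: mem[0x15..0x1b] <- [30 ea 15 f5 78 3e c6]
D2: mem[0x1b..0x20] <- [4e 4d 91 b9 85 82]
D3: mem[0x28..0x2b] <- [15 f5 78 3e]
D4: mem[0x10..0x17] <- [34 4d 37 a7 4e 15 f5 78]
D5: mem[0x25..0x27] <- [92 a7 f7]
query mem[0x06]=0xc6, mem[0x26]=0xa7, mem[0x16]=0xf5

MEM[0x06,0x26,0x16] = c6 a7 f5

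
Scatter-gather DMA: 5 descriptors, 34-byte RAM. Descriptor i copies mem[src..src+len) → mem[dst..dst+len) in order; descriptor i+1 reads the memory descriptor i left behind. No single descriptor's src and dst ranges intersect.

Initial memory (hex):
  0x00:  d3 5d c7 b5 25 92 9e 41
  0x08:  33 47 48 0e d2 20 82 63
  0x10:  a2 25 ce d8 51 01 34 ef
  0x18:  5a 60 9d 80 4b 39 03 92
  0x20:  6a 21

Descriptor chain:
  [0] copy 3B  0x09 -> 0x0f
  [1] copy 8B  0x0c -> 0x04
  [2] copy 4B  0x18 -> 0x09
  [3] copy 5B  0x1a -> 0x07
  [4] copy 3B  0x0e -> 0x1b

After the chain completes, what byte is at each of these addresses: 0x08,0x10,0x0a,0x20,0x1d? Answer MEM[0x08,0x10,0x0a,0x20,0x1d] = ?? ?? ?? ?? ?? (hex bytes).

  after D0: wrote 3B at 0x0f = 47480e
  after D1: wrote 8B at 0x04 = d2208247480eced8
  after D2: wrote 4B at 0x09 = 5a609d80
  after D3: wrote 5B at 0x07 = 9d804b3903
  after D4: wrote 3B at 0x1b = 824748
query mem[0x08]=0x80, mem[0x10]=0x48, mem[0x0a]=0x39, mem[0x20]=0x6a, mem[0x1d]=0x48

MEM[0x08,0x10,0x0a,0x20,0x1d] = 80 48 39 6a 48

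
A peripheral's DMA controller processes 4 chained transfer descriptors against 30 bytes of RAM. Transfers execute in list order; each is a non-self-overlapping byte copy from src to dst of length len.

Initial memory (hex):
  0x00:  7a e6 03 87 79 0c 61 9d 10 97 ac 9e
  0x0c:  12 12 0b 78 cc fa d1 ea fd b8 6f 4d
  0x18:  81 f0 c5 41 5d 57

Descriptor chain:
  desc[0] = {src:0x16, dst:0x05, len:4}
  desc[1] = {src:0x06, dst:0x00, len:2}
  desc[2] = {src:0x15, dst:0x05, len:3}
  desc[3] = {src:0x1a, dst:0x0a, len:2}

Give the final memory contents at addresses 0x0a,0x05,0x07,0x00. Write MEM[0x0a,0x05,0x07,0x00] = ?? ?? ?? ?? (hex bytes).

MEM[0x0a,0x05,0x07,0x00] = c5 b8 4d 4d

[0] 0x16->0x05 len=4 : 6f 4d 81 f0
[1] 0x06->0x00 len=2 : 4d 81
[2] 0x15->0x05 len=3 : b8 6f 4d
[3] 0x1a->0x0a len=2 : c5 41
query mem[0x0a]=0xc5, mem[0x05]=0xb8, mem[0x07]=0x4d, mem[0x00]=0x4d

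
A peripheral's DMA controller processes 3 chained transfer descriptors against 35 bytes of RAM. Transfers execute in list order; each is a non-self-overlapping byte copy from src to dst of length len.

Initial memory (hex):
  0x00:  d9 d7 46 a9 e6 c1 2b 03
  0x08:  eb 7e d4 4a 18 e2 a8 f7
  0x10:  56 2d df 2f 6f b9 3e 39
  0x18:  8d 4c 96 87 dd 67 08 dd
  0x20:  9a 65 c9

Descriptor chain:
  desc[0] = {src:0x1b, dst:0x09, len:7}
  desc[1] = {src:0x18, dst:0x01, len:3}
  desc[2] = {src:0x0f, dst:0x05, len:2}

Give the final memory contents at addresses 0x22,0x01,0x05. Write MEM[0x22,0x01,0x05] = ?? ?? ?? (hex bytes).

#0 dst[0x09+7] := {0x87,0xdd,0x67,0x08,0xdd,0x9a,0x65}
#1 dst[0x01+3] := {0x8d,0x4c,0x96}
#2 dst[0x05+2] := {0x65,0x56}
query mem[0x22]=0xc9, mem[0x01]=0x8d, mem[0x05]=0x65

MEM[0x22,0x01,0x05] = c9 8d 65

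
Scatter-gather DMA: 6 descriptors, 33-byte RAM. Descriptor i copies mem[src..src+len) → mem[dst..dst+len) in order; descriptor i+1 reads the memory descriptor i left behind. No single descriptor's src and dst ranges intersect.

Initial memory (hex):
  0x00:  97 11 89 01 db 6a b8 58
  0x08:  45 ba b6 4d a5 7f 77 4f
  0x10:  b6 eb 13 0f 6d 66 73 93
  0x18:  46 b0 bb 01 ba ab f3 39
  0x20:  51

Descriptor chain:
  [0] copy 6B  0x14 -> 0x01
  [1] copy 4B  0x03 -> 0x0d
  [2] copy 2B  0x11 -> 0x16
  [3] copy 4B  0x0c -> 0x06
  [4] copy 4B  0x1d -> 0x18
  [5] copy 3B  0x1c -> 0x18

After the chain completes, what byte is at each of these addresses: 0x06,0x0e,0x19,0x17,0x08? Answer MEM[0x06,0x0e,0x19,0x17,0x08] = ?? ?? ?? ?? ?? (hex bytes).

MEM[0x06,0x0e,0x19,0x17,0x08] = a5 93 ab 13 93

D0: mem[0x01..0x06] <- [6d 66 73 93 46 b0]
D1: mem[0x0d..0x10] <- [73 93 46 b0]
D2: mem[0x16..0x17] <- [eb 13]
D3: mem[0x06..0x09] <- [a5 73 93 46]
D4: mem[0x18..0x1b] <- [ab f3 39 51]
D5: mem[0x18..0x1a] <- [ba ab f3]
query mem[0x06]=0xa5, mem[0x0e]=0x93, mem[0x19]=0xab, mem[0x17]=0x13, mem[0x08]=0x93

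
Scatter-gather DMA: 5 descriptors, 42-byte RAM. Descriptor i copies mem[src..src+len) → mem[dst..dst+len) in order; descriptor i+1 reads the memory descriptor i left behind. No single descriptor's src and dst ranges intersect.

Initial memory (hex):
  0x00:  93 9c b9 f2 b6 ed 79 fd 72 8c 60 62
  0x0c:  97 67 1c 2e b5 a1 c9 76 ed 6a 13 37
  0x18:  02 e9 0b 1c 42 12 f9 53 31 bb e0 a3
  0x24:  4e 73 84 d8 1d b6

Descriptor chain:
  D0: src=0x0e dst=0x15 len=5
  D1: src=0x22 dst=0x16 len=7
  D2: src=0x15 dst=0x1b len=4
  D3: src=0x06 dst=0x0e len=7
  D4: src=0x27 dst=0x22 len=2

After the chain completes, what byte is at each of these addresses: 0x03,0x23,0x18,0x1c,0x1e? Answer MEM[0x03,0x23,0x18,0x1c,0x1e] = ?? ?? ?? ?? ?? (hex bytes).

#0 dst[0x15+5] := {0x1c,0x2e,0xb5,0xa1,0xc9}
#1 dst[0x16+7] := {0xe0,0xa3,0x4e,0x73,0x84,0xd8,0x1d}
#2 dst[0x1b+4] := {0x1c,0xe0,0xa3,0x4e}
#3 dst[0x0e+7] := {0x79,0xfd,0x72,0x8c,0x60,0x62,0x97}
#4 dst[0x22+2] := {0xd8,0x1d}
query mem[0x03]=0xf2, mem[0x23]=0x1d, mem[0x18]=0x4e, mem[0x1c]=0xe0, mem[0x1e]=0x4e

MEM[0x03,0x23,0x18,0x1c,0x1e] = f2 1d 4e e0 4e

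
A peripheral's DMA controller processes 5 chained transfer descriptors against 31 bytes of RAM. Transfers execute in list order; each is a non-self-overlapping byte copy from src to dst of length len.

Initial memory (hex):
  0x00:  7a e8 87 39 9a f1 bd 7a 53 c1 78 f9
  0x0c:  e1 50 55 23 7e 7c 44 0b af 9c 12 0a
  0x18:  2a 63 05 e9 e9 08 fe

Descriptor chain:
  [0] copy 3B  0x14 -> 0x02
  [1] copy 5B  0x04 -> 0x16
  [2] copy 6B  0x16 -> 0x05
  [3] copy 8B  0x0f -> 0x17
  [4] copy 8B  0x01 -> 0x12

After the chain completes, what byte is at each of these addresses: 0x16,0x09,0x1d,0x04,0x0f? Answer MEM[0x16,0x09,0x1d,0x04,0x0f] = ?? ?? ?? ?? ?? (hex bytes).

D0: mem[0x02..0x04] <- [af 9c 12]
D1: mem[0x16..0x1a] <- [12 f1 bd 7a 53]
D2: mem[0x05..0x0a] <- [12 f1 bd 7a 53 e9]
D3: mem[0x17..0x1e] <- [23 7e 7c 44 0b af 9c 12]
D4: mem[0x12..0x19] <- [e8 af 9c 12 12 f1 bd 7a]
query mem[0x16]=0x12, mem[0x09]=0x53, mem[0x1d]=0x9c, mem[0x04]=0x12, mem[0x0f]=0x23

MEM[0x16,0x09,0x1d,0x04,0x0f] = 12 53 9c 12 23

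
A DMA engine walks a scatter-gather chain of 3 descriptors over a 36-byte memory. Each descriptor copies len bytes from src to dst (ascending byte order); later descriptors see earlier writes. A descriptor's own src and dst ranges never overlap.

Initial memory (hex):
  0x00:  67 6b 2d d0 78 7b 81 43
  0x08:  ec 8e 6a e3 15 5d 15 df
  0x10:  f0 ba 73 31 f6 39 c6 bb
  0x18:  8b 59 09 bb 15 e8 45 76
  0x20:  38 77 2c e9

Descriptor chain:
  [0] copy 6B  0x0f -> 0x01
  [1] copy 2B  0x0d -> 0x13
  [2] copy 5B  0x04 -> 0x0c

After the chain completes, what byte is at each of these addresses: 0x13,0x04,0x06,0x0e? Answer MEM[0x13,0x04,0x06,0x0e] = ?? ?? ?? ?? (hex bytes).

MEM[0x13,0x04,0x06,0x0e] = 5d 73 f6 f6

[0] 0x0f->0x01 len=6 : df f0 ba 73 31 f6
[1] 0x0d->0x13 len=2 : 5d 15
[2] 0x04->0x0c len=5 : 73 31 f6 43 ec
query mem[0x13]=0x5d, mem[0x04]=0x73, mem[0x06]=0xf6, mem[0x0e]=0xf6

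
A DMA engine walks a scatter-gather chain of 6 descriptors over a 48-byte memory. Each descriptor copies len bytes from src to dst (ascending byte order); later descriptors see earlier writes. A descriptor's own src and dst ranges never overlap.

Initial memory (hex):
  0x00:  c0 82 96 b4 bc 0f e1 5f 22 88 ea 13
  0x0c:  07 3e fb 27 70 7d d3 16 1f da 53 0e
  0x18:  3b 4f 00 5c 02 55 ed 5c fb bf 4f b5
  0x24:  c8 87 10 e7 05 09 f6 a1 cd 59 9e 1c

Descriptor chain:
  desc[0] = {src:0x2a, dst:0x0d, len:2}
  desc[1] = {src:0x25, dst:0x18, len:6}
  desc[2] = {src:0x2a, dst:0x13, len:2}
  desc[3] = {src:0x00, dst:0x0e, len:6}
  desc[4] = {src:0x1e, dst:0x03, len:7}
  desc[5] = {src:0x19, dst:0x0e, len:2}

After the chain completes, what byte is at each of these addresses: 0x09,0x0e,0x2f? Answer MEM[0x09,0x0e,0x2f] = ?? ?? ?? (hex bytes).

D0: mem[0x0d..0x0e] <- [f6 a1]
D1: mem[0x18..0x1d] <- [87 10 e7 05 09 f6]
D2: mem[0x13..0x14] <- [f6 a1]
D3: mem[0x0e..0x13] <- [c0 82 96 b4 bc 0f]
D4: mem[0x03..0x09] <- [ed 5c fb bf 4f b5 c8]
D5: mem[0x0e..0x0f] <- [10 e7]
query mem[0x09]=0xc8, mem[0x0e]=0x10, mem[0x2f]=0x1c

MEM[0x09,0x0e,0x2f] = c8 10 1c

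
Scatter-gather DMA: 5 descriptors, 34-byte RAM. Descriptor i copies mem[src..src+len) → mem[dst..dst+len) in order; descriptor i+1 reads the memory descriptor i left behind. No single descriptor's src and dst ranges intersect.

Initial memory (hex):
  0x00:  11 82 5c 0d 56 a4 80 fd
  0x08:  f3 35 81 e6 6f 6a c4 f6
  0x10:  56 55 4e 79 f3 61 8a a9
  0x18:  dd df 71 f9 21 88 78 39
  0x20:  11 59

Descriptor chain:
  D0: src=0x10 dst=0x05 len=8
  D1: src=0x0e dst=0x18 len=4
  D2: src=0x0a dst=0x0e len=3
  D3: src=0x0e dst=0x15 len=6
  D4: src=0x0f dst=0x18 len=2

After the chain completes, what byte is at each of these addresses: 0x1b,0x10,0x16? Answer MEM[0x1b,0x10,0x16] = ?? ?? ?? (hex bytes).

[0] 0x10->0x05 len=8 : 56 55 4e 79 f3 61 8a a9
[1] 0x0e->0x18 len=4 : c4 f6 56 55
[2] 0x0a->0x0e len=3 : 61 8a a9
[3] 0x0e->0x15 len=6 : 61 8a a9 55 4e 79
[4] 0x0f->0x18 len=2 : 8a a9
query mem[0x1b]=0x55, mem[0x10]=0xa9, mem[0x16]=0x8a

MEM[0x1b,0x10,0x16] = 55 a9 8a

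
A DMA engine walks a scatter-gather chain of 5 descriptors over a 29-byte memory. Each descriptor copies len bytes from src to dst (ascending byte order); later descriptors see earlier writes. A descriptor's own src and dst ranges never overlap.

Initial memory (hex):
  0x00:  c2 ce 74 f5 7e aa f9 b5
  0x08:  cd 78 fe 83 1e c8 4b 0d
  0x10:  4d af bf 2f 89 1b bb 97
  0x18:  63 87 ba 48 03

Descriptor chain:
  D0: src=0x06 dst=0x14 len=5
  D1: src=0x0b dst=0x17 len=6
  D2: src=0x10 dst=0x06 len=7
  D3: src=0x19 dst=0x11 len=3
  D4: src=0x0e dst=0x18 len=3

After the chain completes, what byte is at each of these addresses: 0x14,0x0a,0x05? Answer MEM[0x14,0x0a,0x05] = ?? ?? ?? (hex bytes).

#0 dst[0x14+5] := {0xf9,0xb5,0xcd,0x78,0xfe}
#1 dst[0x17+6] := {0x83,0x1e,0xc8,0x4b,0x0d,0x4d}
#2 dst[0x06+7] := {0x4d,0xaf,0xbf,0x2f,0xf9,0xb5,0xcd}
#3 dst[0x11+3] := {0xc8,0x4b,0x0d}
#4 dst[0x18+3] := {0x4b,0x0d,0x4d}
query mem[0x14]=0xf9, mem[0x0a]=0xf9, mem[0x05]=0xaa

MEM[0x14,0x0a,0x05] = f9 f9 aa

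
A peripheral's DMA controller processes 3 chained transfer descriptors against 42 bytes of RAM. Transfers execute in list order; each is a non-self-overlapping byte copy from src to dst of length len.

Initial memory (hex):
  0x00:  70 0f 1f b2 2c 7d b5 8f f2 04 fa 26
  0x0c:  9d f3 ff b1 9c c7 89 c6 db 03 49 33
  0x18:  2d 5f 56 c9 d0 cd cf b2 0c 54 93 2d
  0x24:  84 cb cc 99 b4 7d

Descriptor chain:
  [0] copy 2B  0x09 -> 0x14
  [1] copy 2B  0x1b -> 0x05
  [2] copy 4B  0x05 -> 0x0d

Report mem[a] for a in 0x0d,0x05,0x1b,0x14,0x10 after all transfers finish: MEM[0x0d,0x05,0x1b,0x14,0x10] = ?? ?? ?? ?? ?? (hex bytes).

MEM[0x0d,0x05,0x1b,0x14,0x10] = c9 c9 c9 04 f2

  after D0: wrote 2B at 0x14 = 04fa
  after D1: wrote 2B at 0x05 = c9d0
  after D2: wrote 4B at 0x0d = c9d08ff2
query mem[0x0d]=0xc9, mem[0x05]=0xc9, mem[0x1b]=0xc9, mem[0x14]=0x04, mem[0x10]=0xf2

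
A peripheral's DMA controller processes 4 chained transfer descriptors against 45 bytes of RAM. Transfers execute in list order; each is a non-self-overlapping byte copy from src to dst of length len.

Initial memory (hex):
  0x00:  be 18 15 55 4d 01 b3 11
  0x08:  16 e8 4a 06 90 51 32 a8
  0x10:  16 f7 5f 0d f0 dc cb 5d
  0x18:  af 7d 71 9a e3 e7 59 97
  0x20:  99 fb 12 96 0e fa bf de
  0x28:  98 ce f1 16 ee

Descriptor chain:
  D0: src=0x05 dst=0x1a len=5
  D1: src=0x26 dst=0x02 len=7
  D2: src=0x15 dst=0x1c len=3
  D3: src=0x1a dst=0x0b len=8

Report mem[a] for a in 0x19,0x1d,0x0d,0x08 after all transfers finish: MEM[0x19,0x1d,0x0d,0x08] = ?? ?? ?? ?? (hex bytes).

MEM[0x19,0x1d,0x0d,0x08] = 7d cb dc ee

#0 dst[0x1a+5] := {0x01,0xb3,0x11,0x16,0xe8}
#1 dst[0x02+7] := {0xbf,0xde,0x98,0xce,0xf1,0x16,0xee}
#2 dst[0x1c+3] := {0xdc,0xcb,0x5d}
#3 dst[0x0b+8] := {0x01,0xb3,0xdc,0xcb,0x5d,0x97,0x99,0xfb}
query mem[0x19]=0x7d, mem[0x1d]=0xcb, mem[0x0d]=0xdc, mem[0x08]=0xee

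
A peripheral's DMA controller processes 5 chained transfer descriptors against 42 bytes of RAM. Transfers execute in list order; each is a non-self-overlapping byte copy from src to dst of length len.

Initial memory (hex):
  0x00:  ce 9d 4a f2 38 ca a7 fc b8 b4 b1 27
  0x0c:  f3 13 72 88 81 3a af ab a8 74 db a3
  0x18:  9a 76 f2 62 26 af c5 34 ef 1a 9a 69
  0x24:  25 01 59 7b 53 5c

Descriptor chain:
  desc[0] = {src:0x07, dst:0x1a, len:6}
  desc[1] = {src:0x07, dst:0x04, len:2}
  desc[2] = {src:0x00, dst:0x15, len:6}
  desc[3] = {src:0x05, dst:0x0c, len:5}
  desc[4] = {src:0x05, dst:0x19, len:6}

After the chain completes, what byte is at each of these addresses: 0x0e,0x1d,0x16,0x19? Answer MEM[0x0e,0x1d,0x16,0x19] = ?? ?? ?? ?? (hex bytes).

[0] 0x07->0x1a len=6 : fc b8 b4 b1 27 f3
[1] 0x07->0x04 len=2 : fc b8
[2] 0x00->0x15 len=6 : ce 9d 4a f2 fc b8
[3] 0x05->0x0c len=5 : b8 a7 fc b8 b4
[4] 0x05->0x19 len=6 : b8 a7 fc b8 b4 b1
query mem[0x0e]=0xfc, mem[0x1d]=0xb4, mem[0x16]=0x9d, mem[0x19]=0xb8

MEM[0x0e,0x1d,0x16,0x19] = fc b4 9d b8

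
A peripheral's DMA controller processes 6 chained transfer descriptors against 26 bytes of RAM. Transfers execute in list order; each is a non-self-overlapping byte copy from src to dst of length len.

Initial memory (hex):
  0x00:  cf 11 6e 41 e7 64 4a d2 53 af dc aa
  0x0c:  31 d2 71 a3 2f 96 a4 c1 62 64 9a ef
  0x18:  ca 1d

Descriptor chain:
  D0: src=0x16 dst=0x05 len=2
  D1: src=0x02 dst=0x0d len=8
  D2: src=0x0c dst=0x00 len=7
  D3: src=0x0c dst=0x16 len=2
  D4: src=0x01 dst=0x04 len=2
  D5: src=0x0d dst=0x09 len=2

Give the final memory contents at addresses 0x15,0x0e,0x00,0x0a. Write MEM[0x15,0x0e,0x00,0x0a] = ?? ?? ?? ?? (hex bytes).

MEM[0x15,0x0e,0x00,0x0a] = 64 41 31 41

[0] 0x16->0x05 len=2 : 9a ef
[1] 0x02->0x0d len=8 : 6e 41 e7 9a ef d2 53 af
[2] 0x0c->0x00 len=7 : 31 6e 41 e7 9a ef d2
[3] 0x0c->0x16 len=2 : 31 6e
[4] 0x01->0x04 len=2 : 6e 41
[5] 0x0d->0x09 len=2 : 6e 41
query mem[0x15]=0x64, mem[0x0e]=0x41, mem[0x00]=0x31, mem[0x0a]=0x41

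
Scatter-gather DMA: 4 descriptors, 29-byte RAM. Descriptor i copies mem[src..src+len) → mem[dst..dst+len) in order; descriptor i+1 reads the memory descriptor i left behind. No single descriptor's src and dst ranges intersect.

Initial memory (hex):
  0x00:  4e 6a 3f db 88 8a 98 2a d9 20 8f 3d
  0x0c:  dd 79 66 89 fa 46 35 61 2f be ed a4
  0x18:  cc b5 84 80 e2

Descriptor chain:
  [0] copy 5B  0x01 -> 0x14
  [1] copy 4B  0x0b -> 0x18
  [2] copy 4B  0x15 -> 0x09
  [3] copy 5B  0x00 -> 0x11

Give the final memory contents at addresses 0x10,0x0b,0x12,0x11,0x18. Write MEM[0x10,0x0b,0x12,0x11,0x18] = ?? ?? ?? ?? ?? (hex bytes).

MEM[0x10,0x0b,0x12,0x11,0x18] = fa 88 6a 4e 3d

  after D0: wrote 5B at 0x14 = 6a3fdb888a
  after D1: wrote 4B at 0x18 = 3ddd7966
  after D2: wrote 4B at 0x09 = 3fdb883d
  after D3: wrote 5B at 0x11 = 4e6a3fdb88
query mem[0x10]=0xfa, mem[0x0b]=0x88, mem[0x12]=0x6a, mem[0x11]=0x4e, mem[0x18]=0x3d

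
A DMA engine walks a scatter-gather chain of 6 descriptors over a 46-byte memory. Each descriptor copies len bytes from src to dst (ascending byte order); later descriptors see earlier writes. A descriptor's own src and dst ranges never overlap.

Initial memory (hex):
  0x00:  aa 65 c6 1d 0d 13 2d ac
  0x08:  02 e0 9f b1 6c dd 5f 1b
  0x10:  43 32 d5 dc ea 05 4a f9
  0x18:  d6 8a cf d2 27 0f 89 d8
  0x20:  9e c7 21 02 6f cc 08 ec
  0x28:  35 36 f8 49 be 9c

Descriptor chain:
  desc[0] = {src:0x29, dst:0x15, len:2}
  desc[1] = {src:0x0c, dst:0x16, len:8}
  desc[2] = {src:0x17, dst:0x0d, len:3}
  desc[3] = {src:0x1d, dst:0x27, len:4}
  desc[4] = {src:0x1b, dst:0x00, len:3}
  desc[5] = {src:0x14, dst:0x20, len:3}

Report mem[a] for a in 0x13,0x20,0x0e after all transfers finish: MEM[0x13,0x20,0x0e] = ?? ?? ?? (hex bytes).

D0: mem[0x15..0x16] <- [36 f8]
D1: mem[0x16..0x1d] <- [6c dd 5f 1b 43 32 d5 dc]
D2: mem[0x0d..0x0f] <- [dd 5f 1b]
D3: mem[0x27..0x2a] <- [dc 89 d8 9e]
D4: mem[0x00..0x02] <- [32 d5 dc]
D5: mem[0x20..0x22] <- [ea 36 6c]
query mem[0x13]=0xdc, mem[0x20]=0xea, mem[0x0e]=0x5f

MEM[0x13,0x20,0x0e] = dc ea 5f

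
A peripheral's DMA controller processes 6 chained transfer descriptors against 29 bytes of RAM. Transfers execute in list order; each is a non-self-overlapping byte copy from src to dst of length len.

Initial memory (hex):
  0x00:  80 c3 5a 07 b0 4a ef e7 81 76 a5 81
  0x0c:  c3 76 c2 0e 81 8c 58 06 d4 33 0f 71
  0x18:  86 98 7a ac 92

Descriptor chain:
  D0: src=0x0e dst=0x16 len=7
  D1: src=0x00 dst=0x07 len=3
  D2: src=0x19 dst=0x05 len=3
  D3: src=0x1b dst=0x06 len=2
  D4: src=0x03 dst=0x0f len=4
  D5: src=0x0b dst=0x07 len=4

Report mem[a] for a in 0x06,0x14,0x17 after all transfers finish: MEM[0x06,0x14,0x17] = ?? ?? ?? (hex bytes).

MEM[0x06,0x14,0x17] = 06 d4 0e

  after D0: wrote 7B at 0x16 = c20e818c5806d4
  after D1: wrote 3B at 0x07 = 80c35a
  after D2: wrote 3B at 0x05 = 8c5806
  after D3: wrote 2B at 0x06 = 06d4
  after D4: wrote 4B at 0x0f = 07b08c06
  after D5: wrote 4B at 0x07 = 81c376c2
query mem[0x06]=0x06, mem[0x14]=0xd4, mem[0x17]=0x0e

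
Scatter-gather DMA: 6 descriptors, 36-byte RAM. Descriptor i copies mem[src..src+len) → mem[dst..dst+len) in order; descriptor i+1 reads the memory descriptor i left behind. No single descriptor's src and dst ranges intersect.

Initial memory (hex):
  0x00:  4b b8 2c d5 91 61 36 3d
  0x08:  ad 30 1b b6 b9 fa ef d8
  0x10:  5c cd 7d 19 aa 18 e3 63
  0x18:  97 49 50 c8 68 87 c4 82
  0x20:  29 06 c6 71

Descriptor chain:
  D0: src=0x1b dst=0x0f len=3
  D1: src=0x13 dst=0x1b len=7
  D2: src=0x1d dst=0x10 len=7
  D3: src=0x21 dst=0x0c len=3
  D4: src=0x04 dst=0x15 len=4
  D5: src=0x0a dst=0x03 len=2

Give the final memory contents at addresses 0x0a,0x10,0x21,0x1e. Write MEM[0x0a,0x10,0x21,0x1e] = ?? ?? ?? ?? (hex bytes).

#0 dst[0x0f+3] := {0xc8,0x68,0x87}
#1 dst[0x1b+7] := {0x19,0xaa,0x18,0xe3,0x63,0x97,0x49}
#2 dst[0x10+7] := {0x18,0xe3,0x63,0x97,0x49,0xc6,0x71}
#3 dst[0x0c+3] := {0x49,0xc6,0x71}
#4 dst[0x15+4] := {0x91,0x61,0x36,0x3d}
#5 dst[0x03+2] := {0x1b,0xb6}
query mem[0x0a]=0x1b, mem[0x10]=0x18, mem[0x21]=0x49, mem[0x1e]=0xe3

MEM[0x0a,0x10,0x21,0x1e] = 1b 18 49 e3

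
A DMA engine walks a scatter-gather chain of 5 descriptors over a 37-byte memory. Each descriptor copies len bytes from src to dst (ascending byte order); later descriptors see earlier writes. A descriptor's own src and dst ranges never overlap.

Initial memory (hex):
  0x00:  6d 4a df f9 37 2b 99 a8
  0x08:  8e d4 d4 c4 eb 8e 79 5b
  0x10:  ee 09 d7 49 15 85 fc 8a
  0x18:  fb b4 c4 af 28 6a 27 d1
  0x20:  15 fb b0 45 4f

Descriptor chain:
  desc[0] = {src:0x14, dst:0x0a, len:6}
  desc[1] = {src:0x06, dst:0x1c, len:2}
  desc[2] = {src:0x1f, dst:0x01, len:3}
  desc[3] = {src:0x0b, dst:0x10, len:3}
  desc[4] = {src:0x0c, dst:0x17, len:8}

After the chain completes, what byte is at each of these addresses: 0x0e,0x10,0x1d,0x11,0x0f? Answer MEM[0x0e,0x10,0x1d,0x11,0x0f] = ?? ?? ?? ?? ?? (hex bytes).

  after D0: wrote 6B at 0x0a = 1585fc8afbb4
  after D1: wrote 2B at 0x1c = 99a8
  after D2: wrote 3B at 0x01 = d115fb
  after D3: wrote 3B at 0x10 = 85fc8a
  after D4: wrote 8B at 0x17 = fc8afbb485fc8a49
query mem[0x0e]=0xfb, mem[0x10]=0x85, mem[0x1d]=0x8a, mem[0x11]=0xfc, mem[0x0f]=0xb4

MEM[0x0e,0x10,0x1d,0x11,0x0f] = fb 85 8a fc b4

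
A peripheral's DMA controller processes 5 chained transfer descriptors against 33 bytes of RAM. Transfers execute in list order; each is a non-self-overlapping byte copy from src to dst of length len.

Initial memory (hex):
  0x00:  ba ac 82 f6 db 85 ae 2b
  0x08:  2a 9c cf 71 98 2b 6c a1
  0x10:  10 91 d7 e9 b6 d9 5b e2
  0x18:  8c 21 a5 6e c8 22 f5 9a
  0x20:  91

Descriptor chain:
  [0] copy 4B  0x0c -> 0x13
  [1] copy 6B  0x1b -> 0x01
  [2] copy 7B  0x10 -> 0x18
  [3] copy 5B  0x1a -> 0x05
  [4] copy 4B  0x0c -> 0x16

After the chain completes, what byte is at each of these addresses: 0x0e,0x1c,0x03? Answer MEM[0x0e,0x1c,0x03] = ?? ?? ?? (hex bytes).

MEM[0x0e,0x1c,0x03] = 6c 2b 22

  after D0: wrote 4B at 0x13 = 982b6ca1
  after D1: wrote 6B at 0x01 = 6ec822f59a91
  after D2: wrote 7B at 0x18 = 1091d7982b6ca1
  after D3: wrote 5B at 0x05 = d7982b6ca1
  after D4: wrote 4B at 0x16 = 982b6ca1
query mem[0x0e]=0x6c, mem[0x1c]=0x2b, mem[0x03]=0x22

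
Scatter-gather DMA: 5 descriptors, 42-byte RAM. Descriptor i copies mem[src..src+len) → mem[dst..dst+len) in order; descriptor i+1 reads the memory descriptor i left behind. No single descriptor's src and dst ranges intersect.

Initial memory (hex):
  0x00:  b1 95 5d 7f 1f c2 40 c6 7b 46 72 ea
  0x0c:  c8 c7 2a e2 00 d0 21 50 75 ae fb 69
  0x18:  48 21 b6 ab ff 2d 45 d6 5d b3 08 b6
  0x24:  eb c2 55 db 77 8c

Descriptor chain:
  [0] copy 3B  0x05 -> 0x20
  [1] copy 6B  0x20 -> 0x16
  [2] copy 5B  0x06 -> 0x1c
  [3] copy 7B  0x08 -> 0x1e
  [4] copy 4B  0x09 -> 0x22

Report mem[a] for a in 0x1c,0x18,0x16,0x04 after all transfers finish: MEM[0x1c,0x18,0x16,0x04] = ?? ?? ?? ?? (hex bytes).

MEM[0x1c,0x18,0x16,0x04] = 40 c6 c2 1f

  after D0: wrote 3B at 0x20 = c240c6
  after D1: wrote 6B at 0x16 = c240c6b6ebc2
  after D2: wrote 5B at 0x1c = 40c67b4672
  after D3: wrote 7B at 0x1e = 7b4672eac8c72a
  after D4: wrote 4B at 0x22 = 4672eac8
query mem[0x1c]=0x40, mem[0x18]=0xc6, mem[0x16]=0xc2, mem[0x04]=0x1f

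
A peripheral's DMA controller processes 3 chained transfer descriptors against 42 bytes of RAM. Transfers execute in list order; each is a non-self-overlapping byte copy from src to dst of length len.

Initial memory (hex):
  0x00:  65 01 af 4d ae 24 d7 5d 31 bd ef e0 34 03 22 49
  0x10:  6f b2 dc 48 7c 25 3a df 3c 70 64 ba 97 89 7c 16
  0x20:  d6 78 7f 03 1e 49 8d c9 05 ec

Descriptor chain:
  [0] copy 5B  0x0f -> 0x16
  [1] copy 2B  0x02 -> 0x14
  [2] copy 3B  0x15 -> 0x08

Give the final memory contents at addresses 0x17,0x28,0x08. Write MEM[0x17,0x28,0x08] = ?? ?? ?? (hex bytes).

MEM[0x17,0x28,0x08] = 6f 05 4d

[0] 0x0f->0x16 len=5 : 49 6f b2 dc 48
[1] 0x02->0x14 len=2 : af 4d
[2] 0x15->0x08 len=3 : 4d 49 6f
query mem[0x17]=0x6f, mem[0x28]=0x05, mem[0x08]=0x4d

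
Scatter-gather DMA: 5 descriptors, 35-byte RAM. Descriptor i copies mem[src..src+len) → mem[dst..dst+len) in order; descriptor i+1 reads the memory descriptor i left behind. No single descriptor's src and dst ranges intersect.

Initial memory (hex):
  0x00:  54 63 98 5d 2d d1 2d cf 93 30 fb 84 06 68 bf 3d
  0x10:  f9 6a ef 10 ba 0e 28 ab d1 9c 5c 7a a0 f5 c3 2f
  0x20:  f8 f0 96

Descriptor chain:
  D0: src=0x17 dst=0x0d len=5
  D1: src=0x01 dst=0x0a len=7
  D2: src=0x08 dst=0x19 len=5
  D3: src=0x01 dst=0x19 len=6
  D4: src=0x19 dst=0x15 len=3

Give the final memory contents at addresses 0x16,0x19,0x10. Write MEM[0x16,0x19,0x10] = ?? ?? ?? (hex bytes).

D0: mem[0x0d..0x11] <- [ab d1 9c 5c 7a]
D1: mem[0x0a..0x10] <- [63 98 5d 2d d1 2d cf]
D2: mem[0x19..0x1d] <- [93 30 63 98 5d]
D3: mem[0x19..0x1e] <- [63 98 5d 2d d1 2d]
D4: mem[0x15..0x17] <- [63 98 5d]
query mem[0x16]=0x98, mem[0x19]=0x63, mem[0x10]=0xcf

MEM[0x16,0x19,0x10] = 98 63 cf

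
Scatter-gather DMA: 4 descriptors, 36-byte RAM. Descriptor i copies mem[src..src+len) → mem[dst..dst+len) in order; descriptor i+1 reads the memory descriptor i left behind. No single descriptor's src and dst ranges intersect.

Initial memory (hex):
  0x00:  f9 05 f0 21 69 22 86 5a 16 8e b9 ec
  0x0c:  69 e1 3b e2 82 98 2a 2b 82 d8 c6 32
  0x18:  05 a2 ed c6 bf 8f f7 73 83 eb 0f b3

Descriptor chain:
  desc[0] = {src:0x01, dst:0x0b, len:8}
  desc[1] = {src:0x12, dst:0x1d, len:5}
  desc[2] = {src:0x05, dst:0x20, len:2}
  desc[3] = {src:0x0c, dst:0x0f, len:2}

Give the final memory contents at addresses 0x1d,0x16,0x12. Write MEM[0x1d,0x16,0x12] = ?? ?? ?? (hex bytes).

#0 dst[0x0b+8] := {0x05,0xf0,0x21,0x69,0x22,0x86,0x5a,0x16}
#1 dst[0x1d+5] := {0x16,0x2b,0x82,0xd8,0xc6}
#2 dst[0x20+2] := {0x22,0x86}
#3 dst[0x0f+2] := {0xf0,0x21}
query mem[0x1d]=0x16, mem[0x16]=0xc6, mem[0x12]=0x16

MEM[0x1d,0x16,0x12] = 16 c6 16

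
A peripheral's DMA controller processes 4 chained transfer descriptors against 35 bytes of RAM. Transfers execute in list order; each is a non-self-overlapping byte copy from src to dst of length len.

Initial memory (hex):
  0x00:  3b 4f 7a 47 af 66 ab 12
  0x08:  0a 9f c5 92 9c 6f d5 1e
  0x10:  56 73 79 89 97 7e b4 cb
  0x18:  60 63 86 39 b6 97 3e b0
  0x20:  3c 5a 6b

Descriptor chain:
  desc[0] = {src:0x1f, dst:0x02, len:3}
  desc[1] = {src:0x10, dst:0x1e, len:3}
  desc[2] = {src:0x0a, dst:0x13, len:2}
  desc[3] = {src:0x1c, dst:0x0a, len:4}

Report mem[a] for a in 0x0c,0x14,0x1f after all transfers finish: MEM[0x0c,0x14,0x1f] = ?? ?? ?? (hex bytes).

MEM[0x0c,0x14,0x1f] = 56 92 73

#0 dst[0x02+3] := {0xb0,0x3c,0x5a}
#1 dst[0x1e+3] := {0x56,0x73,0x79}
#2 dst[0x13+2] := {0xc5,0x92}
#3 dst[0x0a+4] := {0xb6,0x97,0x56,0x73}
query mem[0x0c]=0x56, mem[0x14]=0x92, mem[0x1f]=0x73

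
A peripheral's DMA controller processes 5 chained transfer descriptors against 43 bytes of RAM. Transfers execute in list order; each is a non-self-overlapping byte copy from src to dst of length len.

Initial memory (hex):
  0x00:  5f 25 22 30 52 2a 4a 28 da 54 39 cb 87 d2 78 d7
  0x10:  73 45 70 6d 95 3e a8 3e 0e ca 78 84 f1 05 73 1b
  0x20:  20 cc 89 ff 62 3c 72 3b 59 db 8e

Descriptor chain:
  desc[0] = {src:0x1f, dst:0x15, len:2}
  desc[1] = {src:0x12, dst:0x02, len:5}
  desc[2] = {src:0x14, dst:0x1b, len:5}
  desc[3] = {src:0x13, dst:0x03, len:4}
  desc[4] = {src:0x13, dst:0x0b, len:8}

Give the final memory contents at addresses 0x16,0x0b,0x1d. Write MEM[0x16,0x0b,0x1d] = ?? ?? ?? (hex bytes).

MEM[0x16,0x0b,0x1d] = 20 6d 20

  after D0: wrote 2B at 0x15 = 1b20
  after D1: wrote 5B at 0x02 = 706d951b20
  after D2: wrote 5B at 0x1b = 951b203e0e
  after D3: wrote 4B at 0x03 = 6d951b20
  after D4: wrote 8B at 0x0b = 6d951b203e0eca78
query mem[0x16]=0x20, mem[0x0b]=0x6d, mem[0x1d]=0x20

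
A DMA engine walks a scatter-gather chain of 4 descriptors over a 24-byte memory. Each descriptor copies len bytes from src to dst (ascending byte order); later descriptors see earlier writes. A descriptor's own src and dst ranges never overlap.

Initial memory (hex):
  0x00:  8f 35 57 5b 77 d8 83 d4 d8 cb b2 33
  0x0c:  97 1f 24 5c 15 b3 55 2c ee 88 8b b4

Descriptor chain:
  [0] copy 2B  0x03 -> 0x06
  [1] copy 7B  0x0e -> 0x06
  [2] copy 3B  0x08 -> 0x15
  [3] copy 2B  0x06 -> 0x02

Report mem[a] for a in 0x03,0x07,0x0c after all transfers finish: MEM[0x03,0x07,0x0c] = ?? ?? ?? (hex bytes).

D0: mem[0x06..0x07] <- [5b 77]
D1: mem[0x06..0x0c] <- [24 5c 15 b3 55 2c ee]
D2: mem[0x15..0x17] <- [15 b3 55]
D3: mem[0x02..0x03] <- [24 5c]
query mem[0x03]=0x5c, mem[0x07]=0x5c, mem[0x0c]=0xee

MEM[0x03,0x07,0x0c] = 5c 5c ee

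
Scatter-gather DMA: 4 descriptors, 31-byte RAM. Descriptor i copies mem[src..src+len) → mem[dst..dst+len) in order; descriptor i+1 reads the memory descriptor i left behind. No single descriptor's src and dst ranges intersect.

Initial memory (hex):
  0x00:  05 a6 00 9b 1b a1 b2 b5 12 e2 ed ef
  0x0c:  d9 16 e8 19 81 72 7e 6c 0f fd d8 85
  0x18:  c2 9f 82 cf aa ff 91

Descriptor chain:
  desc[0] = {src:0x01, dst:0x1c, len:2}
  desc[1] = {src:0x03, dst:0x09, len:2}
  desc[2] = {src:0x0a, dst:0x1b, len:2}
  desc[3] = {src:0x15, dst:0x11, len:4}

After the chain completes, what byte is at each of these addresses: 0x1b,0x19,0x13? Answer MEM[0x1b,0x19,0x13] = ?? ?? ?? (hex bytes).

D0: mem[0x1c..0x1d] <- [a6 00]
D1: mem[0x09..0x0a] <- [9b 1b]
D2: mem[0x1b..0x1c] <- [1b ef]
D3: mem[0x11..0x14] <- [fd d8 85 c2]
query mem[0x1b]=0x1b, mem[0x19]=0x9f, mem[0x13]=0x85

MEM[0x1b,0x19,0x13] = 1b 9f 85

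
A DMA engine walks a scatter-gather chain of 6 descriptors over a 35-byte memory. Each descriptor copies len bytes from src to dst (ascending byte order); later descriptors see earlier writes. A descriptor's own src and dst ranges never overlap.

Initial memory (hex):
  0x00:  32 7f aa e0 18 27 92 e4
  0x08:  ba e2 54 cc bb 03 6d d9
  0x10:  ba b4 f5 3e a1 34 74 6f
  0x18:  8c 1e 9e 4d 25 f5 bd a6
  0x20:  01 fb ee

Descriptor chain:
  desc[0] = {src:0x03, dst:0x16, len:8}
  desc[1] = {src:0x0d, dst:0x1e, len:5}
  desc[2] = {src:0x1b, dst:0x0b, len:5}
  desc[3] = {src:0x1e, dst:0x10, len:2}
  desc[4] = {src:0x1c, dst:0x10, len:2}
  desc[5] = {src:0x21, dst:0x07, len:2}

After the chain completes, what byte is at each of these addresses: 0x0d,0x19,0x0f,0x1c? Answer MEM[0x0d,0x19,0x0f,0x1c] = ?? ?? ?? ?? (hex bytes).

  after D0: wrote 8B at 0x16 = e0182792e4bae254
  after D1: wrote 5B at 0x1e = 036dd9bab4
  after D2: wrote 5B at 0x0b = bae254036d
  after D3: wrote 2B at 0x10 = 036d
  after D4: wrote 2B at 0x10 = e254
  after D5: wrote 2B at 0x07 = bab4
query mem[0x0d]=0x54, mem[0x19]=0x92, mem[0x0f]=0x6d, mem[0x1c]=0xe2

MEM[0x0d,0x19,0x0f,0x1c] = 54 92 6d e2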